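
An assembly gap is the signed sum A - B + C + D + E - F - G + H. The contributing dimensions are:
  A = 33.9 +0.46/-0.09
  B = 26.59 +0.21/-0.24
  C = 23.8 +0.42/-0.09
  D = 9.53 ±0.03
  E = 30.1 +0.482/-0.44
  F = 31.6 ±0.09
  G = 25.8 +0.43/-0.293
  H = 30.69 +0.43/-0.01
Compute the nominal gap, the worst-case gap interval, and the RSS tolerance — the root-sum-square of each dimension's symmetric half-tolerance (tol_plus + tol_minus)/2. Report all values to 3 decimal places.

nominal=44.030 wc=[42.640,46.475] rss=0.769

Stack each dimension's contribution:
  +A: nom +33.900 → Σnom=33.900; wc +0.460/-0.090 → slack +0.460/-0.090; half-tol=0.275, Σhalf²=0.075625
  -B: nom -26.590 → Σnom=7.310; wc +0.240/-0.210 → slack +0.700/-0.300; half-tol=0.225, Σhalf²=0.126250
  +C: nom +23.800 → Σnom=31.110; wc +0.420/-0.090 → slack +1.120/-0.390; half-tol=0.255, Σhalf²=0.191275
  +D: nom +9.530 → Σnom=40.640; wc +0.030/-0.030 → slack +1.150/-0.420; half-tol=0.030, Σhalf²=0.192175
  +E: nom +30.100 → Σnom=70.740; wc +0.482/-0.440 → slack +1.632/-0.860; half-tol=0.461, Σhalf²=0.404696
  -F: nom -31.600 → Σnom=39.140; wc +0.090/-0.090 → slack +1.722/-0.950; half-tol=0.090, Σhalf²=0.412796
  -G: nom -25.800 → Σnom=13.340; wc +0.293/-0.430 → slack +2.015/-1.380; half-tol=0.361, Σhalf²=0.543478
  +H: nom +30.690 → Σnom=44.030; wc +0.430/-0.010 → slack +2.445/-1.390; half-tol=0.220, Σhalf²=0.591878
Nominal = 44.030. Worst-case = [44.030 - 1.390, 44.030 + 2.445] = [42.640, 46.475]. RSS = √0.591878 = 0.769.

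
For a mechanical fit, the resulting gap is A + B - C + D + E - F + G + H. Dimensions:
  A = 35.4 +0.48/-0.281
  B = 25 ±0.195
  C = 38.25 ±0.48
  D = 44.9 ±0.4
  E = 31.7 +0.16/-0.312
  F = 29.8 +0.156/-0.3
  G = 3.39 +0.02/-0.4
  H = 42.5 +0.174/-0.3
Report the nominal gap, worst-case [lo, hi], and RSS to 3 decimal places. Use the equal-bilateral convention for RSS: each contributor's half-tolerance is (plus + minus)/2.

nominal=114.840 wc=[112.316,117.049] rss=0.884

Stack each dimension's contribution:
  +A: nom +35.400 → Σnom=35.400; wc +0.480/-0.281 → slack +0.480/-0.281; half-tol=0.381, Σhalf²=0.144780
  +B: nom +25.000 → Σnom=60.400; wc +0.195/-0.195 → slack +0.675/-0.476; half-tol=0.195, Σhalf²=0.182805
  -C: nom -38.250 → Σnom=22.150; wc +0.480/-0.480 → slack +1.155/-0.956; half-tol=0.480, Σhalf²=0.413205
  +D: nom +44.900 → Σnom=67.050; wc +0.400/-0.400 → slack +1.555/-1.356; half-tol=0.400, Σhalf²=0.573205
  +E: nom +31.700 → Σnom=98.750; wc +0.160/-0.312 → slack +1.715/-1.668; half-tol=0.236, Σhalf²=0.628901
  -F: nom -29.800 → Σnom=68.950; wc +0.300/-0.156 → slack +2.015/-1.824; half-tol=0.228, Σhalf²=0.680885
  +G: nom +3.390 → Σnom=72.340; wc +0.020/-0.400 → slack +2.035/-2.224; half-tol=0.210, Σhalf²=0.724985
  +H: nom +42.500 → Σnom=114.840; wc +0.174/-0.300 → slack +2.209/-2.524; half-tol=0.237, Σhalf²=0.781154
Nominal = 114.840. Worst-case = [114.840 - 2.524, 114.840 + 2.209] = [112.316, 117.049]. RSS = √0.781154 = 0.884.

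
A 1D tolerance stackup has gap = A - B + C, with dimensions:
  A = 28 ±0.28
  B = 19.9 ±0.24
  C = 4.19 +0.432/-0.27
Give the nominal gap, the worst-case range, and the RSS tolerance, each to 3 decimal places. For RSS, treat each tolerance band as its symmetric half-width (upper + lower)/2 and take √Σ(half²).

nominal=12.290 wc=[11.500,13.242] rss=0.509

Stack each dimension's contribution:
  +A: nom +28.000 → Σnom=28.000; wc +0.280/-0.280 → slack +0.280/-0.280; half-tol=0.280, Σhalf²=0.078400
  -B: nom -19.900 → Σnom=8.100; wc +0.240/-0.240 → slack +0.520/-0.520; half-tol=0.240, Σhalf²=0.136000
  +C: nom +4.190 → Σnom=12.290; wc +0.432/-0.270 → slack +0.952/-0.790; half-tol=0.351, Σhalf²=0.259201
Nominal = 12.290. Worst-case = [12.290 - 0.790, 12.290 + 0.952] = [11.500, 13.242]. RSS = √0.259201 = 0.509.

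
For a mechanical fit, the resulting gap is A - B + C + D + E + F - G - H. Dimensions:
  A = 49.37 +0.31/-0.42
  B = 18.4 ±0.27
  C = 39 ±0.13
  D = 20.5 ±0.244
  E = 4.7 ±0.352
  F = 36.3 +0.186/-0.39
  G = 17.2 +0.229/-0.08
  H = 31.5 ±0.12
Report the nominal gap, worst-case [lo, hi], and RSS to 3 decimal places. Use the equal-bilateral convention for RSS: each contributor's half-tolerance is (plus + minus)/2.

nominal=82.770 wc=[80.615,84.462] rss=0.726

Stack each dimension's contribution:
  +A: nom +49.370 → Σnom=49.370; wc +0.310/-0.420 → slack +0.310/-0.420; half-tol=0.365, Σhalf²=0.133225
  -B: nom -18.400 → Σnom=30.970; wc +0.270/-0.270 → slack +0.580/-0.690; half-tol=0.270, Σhalf²=0.206125
  +C: nom +39.000 → Σnom=69.970; wc +0.130/-0.130 → slack +0.710/-0.820; half-tol=0.130, Σhalf²=0.223025
  +D: nom +20.500 → Σnom=90.470; wc +0.244/-0.244 → slack +0.954/-1.064; half-tol=0.244, Σhalf²=0.282561
  +E: nom +4.700 → Σnom=95.170; wc +0.352/-0.352 → slack +1.306/-1.416; half-tol=0.352, Σhalf²=0.406465
  +F: nom +36.300 → Σnom=131.470; wc +0.186/-0.390 → slack +1.492/-1.806; half-tol=0.288, Σhalf²=0.489409
  -G: nom -17.200 → Σnom=114.270; wc +0.080/-0.229 → slack +1.572/-2.035; half-tol=0.154, Σhalf²=0.513279
  -H: nom -31.500 → Σnom=82.770; wc +0.120/-0.120 → slack +1.692/-2.155; half-tol=0.120, Σhalf²=0.527679
Nominal = 82.770. Worst-case = [82.770 - 2.155, 82.770 + 1.692] = [80.615, 84.462]. RSS = √0.527679 = 0.726.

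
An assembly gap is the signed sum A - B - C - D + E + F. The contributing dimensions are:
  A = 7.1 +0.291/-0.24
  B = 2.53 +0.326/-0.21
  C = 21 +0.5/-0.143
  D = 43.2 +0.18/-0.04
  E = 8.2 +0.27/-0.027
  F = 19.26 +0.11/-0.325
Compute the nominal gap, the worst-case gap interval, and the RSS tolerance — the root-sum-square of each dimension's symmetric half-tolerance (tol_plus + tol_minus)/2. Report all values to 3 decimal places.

nominal=-32.170 wc=[-33.768,-31.106] rss=0.572

Stack each dimension's contribution:
  +A: nom +7.100 → Σnom=7.100; wc +0.291/-0.240 → slack +0.291/-0.240; half-tol=0.265, Σhalf²=0.070490
  -B: nom -2.530 → Σnom=4.570; wc +0.210/-0.326 → slack +0.501/-0.566; half-tol=0.268, Σhalf²=0.142314
  -C: nom -21.000 → Σnom=-16.430; wc +0.143/-0.500 → slack +0.644/-1.066; half-tol=0.322, Σhalf²=0.245676
  -D: nom -43.200 → Σnom=-59.630; wc +0.040/-0.180 → slack +0.684/-1.246; half-tol=0.110, Σhalf²=0.257776
  +E: nom +8.200 → Σnom=-51.430; wc +0.270/-0.027 → slack +0.954/-1.273; half-tol=0.149, Σhalf²=0.279829
  +F: nom +19.260 → Σnom=-32.170; wc +0.110/-0.325 → slack +1.064/-1.598; half-tol=0.217, Σhalf²=0.327135
Nominal = -32.170. Worst-case = [-32.170 - 1.598, -32.170 + 1.064] = [-33.768, -31.106]. RSS = √0.327135 = 0.572.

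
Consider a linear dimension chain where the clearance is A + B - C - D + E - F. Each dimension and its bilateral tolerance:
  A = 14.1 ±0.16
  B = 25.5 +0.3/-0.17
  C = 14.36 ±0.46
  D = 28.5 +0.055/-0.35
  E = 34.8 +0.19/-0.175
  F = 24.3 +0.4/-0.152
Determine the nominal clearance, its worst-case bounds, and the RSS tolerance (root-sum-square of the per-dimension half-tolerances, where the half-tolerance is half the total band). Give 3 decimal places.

Stack each dimension's contribution:
  +A: nom +14.100 → Σnom=14.100; wc +0.160/-0.160 → slack +0.160/-0.160; half-tol=0.160, Σhalf²=0.025600
  +B: nom +25.500 → Σnom=39.600; wc +0.300/-0.170 → slack +0.460/-0.330; half-tol=0.235, Σhalf²=0.080825
  -C: nom -14.360 → Σnom=25.240; wc +0.460/-0.460 → slack +0.920/-0.790; half-tol=0.460, Σhalf²=0.292425
  -D: nom -28.500 → Σnom=-3.260; wc +0.350/-0.055 → slack +1.270/-0.845; half-tol=0.202, Σhalf²=0.333431
  +E: nom +34.800 → Σnom=31.540; wc +0.190/-0.175 → slack +1.460/-1.020; half-tol=0.182, Σhalf²=0.366737
  -F: nom -24.300 → Σnom=7.240; wc +0.152/-0.400 → slack +1.612/-1.420; half-tol=0.276, Σhalf²=0.442913
Nominal = 7.240. Worst-case = [7.240 - 1.420, 7.240 + 1.612] = [5.820, 8.852]. RSS = √0.442913 = 0.666.

nominal=7.240 wc=[5.820,8.852] rss=0.666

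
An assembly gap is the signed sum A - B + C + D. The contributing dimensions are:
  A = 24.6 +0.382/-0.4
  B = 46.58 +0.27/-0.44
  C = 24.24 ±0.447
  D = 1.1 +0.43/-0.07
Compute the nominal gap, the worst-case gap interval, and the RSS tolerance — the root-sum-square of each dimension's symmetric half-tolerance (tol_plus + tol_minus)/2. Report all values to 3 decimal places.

Stack each dimension's contribution:
  +A: nom +24.600 → Σnom=24.600; wc +0.382/-0.400 → slack +0.382/-0.400; half-tol=0.391, Σhalf²=0.152881
  -B: nom -46.580 → Σnom=-21.980; wc +0.440/-0.270 → slack +0.822/-0.670; half-tol=0.355, Σhalf²=0.278906
  +C: nom +24.240 → Σnom=2.260; wc +0.447/-0.447 → slack +1.269/-1.117; half-tol=0.447, Σhalf²=0.478715
  +D: nom +1.100 → Σnom=3.360; wc +0.430/-0.070 → slack +1.699/-1.187; half-tol=0.250, Σhalf²=0.541215
Nominal = 3.360. Worst-case = [3.360 - 1.187, 3.360 + 1.699] = [2.173, 5.059]. RSS = √0.541215 = 0.736.

nominal=3.360 wc=[2.173,5.059] rss=0.736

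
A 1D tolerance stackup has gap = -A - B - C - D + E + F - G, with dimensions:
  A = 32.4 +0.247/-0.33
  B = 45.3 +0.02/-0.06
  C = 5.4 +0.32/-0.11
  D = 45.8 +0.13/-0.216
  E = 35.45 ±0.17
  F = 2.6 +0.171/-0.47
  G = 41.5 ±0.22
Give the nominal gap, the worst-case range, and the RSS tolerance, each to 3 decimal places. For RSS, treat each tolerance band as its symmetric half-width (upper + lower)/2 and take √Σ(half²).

nominal=-132.350 wc=[-133.927,-131.073] rss=0.584

Stack each dimension's contribution:
  -A: nom -32.400 → Σnom=-32.400; wc +0.330/-0.247 → slack +0.330/-0.247; half-tol=0.288, Σhalf²=0.083232
  -B: nom -45.300 → Σnom=-77.700; wc +0.060/-0.020 → slack +0.390/-0.267; half-tol=0.040, Σhalf²=0.084832
  -C: nom -5.400 → Σnom=-83.100; wc +0.110/-0.320 → slack +0.500/-0.587; half-tol=0.215, Σhalf²=0.131057
  -D: nom -45.800 → Σnom=-128.900; wc +0.216/-0.130 → slack +0.716/-0.717; half-tol=0.173, Σhalf²=0.160986
  +E: nom +35.450 → Σnom=-93.450; wc +0.170/-0.170 → slack +0.886/-0.887; half-tol=0.170, Σhalf²=0.189886
  +F: nom +2.600 → Σnom=-90.850; wc +0.171/-0.470 → slack +1.057/-1.357; half-tol=0.321, Σhalf²=0.292606
  -G: nom -41.500 → Σnom=-132.350; wc +0.220/-0.220 → slack +1.277/-1.577; half-tol=0.220, Σhalf²=0.341006
Nominal = -132.350. Worst-case = [-132.350 - 1.577, -132.350 + 1.277] = [-133.927, -131.073]. RSS = √0.341006 = 0.584.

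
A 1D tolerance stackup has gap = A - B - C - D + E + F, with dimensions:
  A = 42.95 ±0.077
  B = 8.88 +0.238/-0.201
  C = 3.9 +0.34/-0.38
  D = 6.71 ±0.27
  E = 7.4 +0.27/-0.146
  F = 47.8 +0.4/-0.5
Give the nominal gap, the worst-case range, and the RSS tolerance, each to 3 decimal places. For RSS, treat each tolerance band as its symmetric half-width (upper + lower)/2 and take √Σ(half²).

Stack each dimension's contribution:
  +A: nom +42.950 → Σnom=42.950; wc +0.077/-0.077 → slack +0.077/-0.077; half-tol=0.077, Σhalf²=0.005929
  -B: nom -8.880 → Σnom=34.070; wc +0.201/-0.238 → slack +0.278/-0.315; half-tol=0.220, Σhalf²=0.054109
  -C: nom -3.900 → Σnom=30.170; wc +0.380/-0.340 → slack +0.658/-0.655; half-tol=0.360, Σhalf²=0.183709
  -D: nom -6.710 → Σnom=23.460; wc +0.270/-0.270 → slack +0.928/-0.925; half-tol=0.270, Σhalf²=0.256609
  +E: nom +7.400 → Σnom=30.860; wc +0.270/-0.146 → slack +1.198/-1.071; half-tol=0.208, Σhalf²=0.299873
  +F: nom +47.800 → Σnom=78.660; wc +0.400/-0.500 → slack +1.598/-1.571; half-tol=0.450, Σhalf²=0.502373
Nominal = 78.660. Worst-case = [78.660 - 1.571, 78.660 + 1.598] = [77.089, 80.258]. RSS = √0.502373 = 0.709.

nominal=78.660 wc=[77.089,80.258] rss=0.709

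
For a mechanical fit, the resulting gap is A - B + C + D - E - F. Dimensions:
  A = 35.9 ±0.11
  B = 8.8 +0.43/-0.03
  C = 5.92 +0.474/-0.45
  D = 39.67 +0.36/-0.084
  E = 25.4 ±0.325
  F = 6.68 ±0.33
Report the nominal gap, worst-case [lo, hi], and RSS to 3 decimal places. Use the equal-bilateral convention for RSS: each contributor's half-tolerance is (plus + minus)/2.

nominal=40.610 wc=[38.881,42.239] rss=0.736

Stack each dimension's contribution:
  +A: nom +35.900 → Σnom=35.900; wc +0.110/-0.110 → slack +0.110/-0.110; half-tol=0.110, Σhalf²=0.012100
  -B: nom -8.800 → Σnom=27.100; wc +0.030/-0.430 → slack +0.140/-0.540; half-tol=0.230, Σhalf²=0.065000
  +C: nom +5.920 → Σnom=33.020; wc +0.474/-0.450 → slack +0.614/-0.990; half-tol=0.462, Σhalf²=0.278444
  +D: nom +39.670 → Σnom=72.690; wc +0.360/-0.084 → slack +0.974/-1.074; half-tol=0.222, Σhalf²=0.327728
  -E: nom -25.400 → Σnom=47.290; wc +0.325/-0.325 → slack +1.299/-1.399; half-tol=0.325, Σhalf²=0.433353
  -F: nom -6.680 → Σnom=40.610; wc +0.330/-0.330 → slack +1.629/-1.729; half-tol=0.330, Σhalf²=0.542253
Nominal = 40.610. Worst-case = [40.610 - 1.729, 40.610 + 1.629] = [38.881, 42.239]. RSS = √0.542253 = 0.736.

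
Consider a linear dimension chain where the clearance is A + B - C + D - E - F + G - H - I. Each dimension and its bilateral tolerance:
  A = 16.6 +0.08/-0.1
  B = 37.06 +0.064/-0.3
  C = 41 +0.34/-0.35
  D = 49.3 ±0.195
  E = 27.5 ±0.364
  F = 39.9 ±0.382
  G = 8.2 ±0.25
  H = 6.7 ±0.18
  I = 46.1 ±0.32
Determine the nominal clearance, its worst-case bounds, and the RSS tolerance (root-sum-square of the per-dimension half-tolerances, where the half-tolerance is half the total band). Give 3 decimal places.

Stack each dimension's contribution:
  +A: nom +16.600 → Σnom=16.600; wc +0.080/-0.100 → slack +0.080/-0.100; half-tol=0.090, Σhalf²=0.008100
  +B: nom +37.060 → Σnom=53.660; wc +0.064/-0.300 → slack +0.144/-0.400; half-tol=0.182, Σhalf²=0.041224
  -C: nom -41.000 → Σnom=12.660; wc +0.350/-0.340 → slack +0.494/-0.740; half-tol=0.345, Σhalf²=0.160249
  +D: nom +49.300 → Σnom=61.960; wc +0.195/-0.195 → slack +0.689/-0.935; half-tol=0.195, Σhalf²=0.198274
  -E: nom -27.500 → Σnom=34.460; wc +0.364/-0.364 → slack +1.053/-1.299; half-tol=0.364, Σhalf²=0.330770
  -F: nom -39.900 → Σnom=-5.440; wc +0.382/-0.382 → slack +1.435/-1.681; half-tol=0.382, Σhalf²=0.476694
  +G: nom +8.200 → Σnom=2.760; wc +0.250/-0.250 → slack +1.685/-1.931; half-tol=0.250, Σhalf²=0.539194
  -H: nom -6.700 → Σnom=-3.940; wc +0.180/-0.180 → slack +1.865/-2.111; half-tol=0.180, Σhalf²=0.571594
  -I: nom -46.100 → Σnom=-50.040; wc +0.320/-0.320 → slack +2.185/-2.431; half-tol=0.320, Σhalf²=0.673994
Nominal = -50.040. Worst-case = [-50.040 - 2.431, -50.040 + 2.185] = [-52.471, -47.855]. RSS = √0.673994 = 0.821.

nominal=-50.040 wc=[-52.471,-47.855] rss=0.821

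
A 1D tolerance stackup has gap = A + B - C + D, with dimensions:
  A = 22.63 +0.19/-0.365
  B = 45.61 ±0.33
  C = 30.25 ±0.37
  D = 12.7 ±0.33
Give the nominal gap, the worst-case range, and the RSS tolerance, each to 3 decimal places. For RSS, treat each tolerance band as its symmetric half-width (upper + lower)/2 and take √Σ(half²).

Stack each dimension's contribution:
  +A: nom +22.630 → Σnom=22.630; wc +0.190/-0.365 → slack +0.190/-0.365; half-tol=0.277, Σhalf²=0.077006
  +B: nom +45.610 → Σnom=68.240; wc +0.330/-0.330 → slack +0.520/-0.695; half-tol=0.330, Σhalf²=0.185906
  -C: nom -30.250 → Σnom=37.990; wc +0.370/-0.370 → slack +0.890/-1.065; half-tol=0.370, Σhalf²=0.322806
  +D: nom +12.700 → Σnom=50.690; wc +0.330/-0.330 → slack +1.220/-1.395; half-tol=0.330, Σhalf²=0.431706
Nominal = 50.690. Worst-case = [50.690 - 1.395, 50.690 + 1.220] = [49.295, 51.910]. RSS = √0.431706 = 0.657.

nominal=50.690 wc=[49.295,51.910] rss=0.657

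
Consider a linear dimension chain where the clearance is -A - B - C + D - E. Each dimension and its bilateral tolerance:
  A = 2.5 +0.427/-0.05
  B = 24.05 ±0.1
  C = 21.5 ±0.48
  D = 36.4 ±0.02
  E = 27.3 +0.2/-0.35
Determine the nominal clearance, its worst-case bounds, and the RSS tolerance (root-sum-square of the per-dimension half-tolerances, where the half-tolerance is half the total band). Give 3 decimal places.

Stack each dimension's contribution:
  -A: nom -2.500 → Σnom=-2.500; wc +0.050/-0.427 → slack +0.050/-0.427; half-tol=0.238, Σhalf²=0.056882
  -B: nom -24.050 → Σnom=-26.550; wc +0.100/-0.100 → slack +0.150/-0.527; half-tol=0.100, Σhalf²=0.066882
  -C: nom -21.500 → Σnom=-48.050; wc +0.480/-0.480 → slack +0.630/-1.007; half-tol=0.480, Σhalf²=0.297282
  +D: nom +36.400 → Σnom=-11.650; wc +0.020/-0.020 → slack +0.650/-1.027; half-tol=0.020, Σhalf²=0.297682
  -E: nom -27.300 → Σnom=-38.950; wc +0.350/-0.200 → slack +1.000/-1.227; half-tol=0.275, Σhalf²=0.373307
Nominal = -38.950. Worst-case = [-38.950 - 1.227, -38.950 + 1.000] = [-40.177, -37.950]. RSS = √0.373307 = 0.611.

nominal=-38.950 wc=[-40.177,-37.950] rss=0.611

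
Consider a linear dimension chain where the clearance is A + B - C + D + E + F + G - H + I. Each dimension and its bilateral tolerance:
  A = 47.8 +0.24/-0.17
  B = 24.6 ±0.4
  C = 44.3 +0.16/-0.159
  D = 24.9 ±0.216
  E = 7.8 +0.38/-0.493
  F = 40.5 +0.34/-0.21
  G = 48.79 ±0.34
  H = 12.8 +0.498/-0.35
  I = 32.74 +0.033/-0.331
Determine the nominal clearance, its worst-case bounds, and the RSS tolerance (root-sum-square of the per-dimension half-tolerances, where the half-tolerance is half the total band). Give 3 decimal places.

nominal=170.030 wc=[167.212,172.488] rss=0.932

Stack each dimension's contribution:
  +A: nom +47.800 → Σnom=47.800; wc +0.240/-0.170 → slack +0.240/-0.170; half-tol=0.205, Σhalf²=0.042025
  +B: nom +24.600 → Σnom=72.400; wc +0.400/-0.400 → slack +0.640/-0.570; half-tol=0.400, Σhalf²=0.202025
  -C: nom -44.300 → Σnom=28.100; wc +0.159/-0.160 → slack +0.799/-0.730; half-tol=0.160, Σhalf²=0.227465
  +D: nom +24.900 → Σnom=53.000; wc +0.216/-0.216 → slack +1.015/-0.946; half-tol=0.216, Σhalf²=0.274121
  +E: nom +7.800 → Σnom=60.800; wc +0.380/-0.493 → slack +1.395/-1.439; half-tol=0.436, Σhalf²=0.464654
  +F: nom +40.500 → Σnom=101.300; wc +0.340/-0.210 → slack +1.735/-1.649; half-tol=0.275, Σhalf²=0.540279
  +G: nom +48.790 → Σnom=150.090; wc +0.340/-0.340 → slack +2.075/-1.989; half-tol=0.340, Σhalf²=0.655879
  -H: nom -12.800 → Σnom=137.290; wc +0.350/-0.498 → slack +2.425/-2.487; half-tol=0.424, Σhalf²=0.835655
  +I: nom +32.740 → Σnom=170.030; wc +0.033/-0.331 → slack +2.458/-2.818; half-tol=0.182, Σhalf²=0.868779
Nominal = 170.030. Worst-case = [170.030 - 2.818, 170.030 + 2.458] = [167.212, 172.488]. RSS = √0.868779 = 0.932.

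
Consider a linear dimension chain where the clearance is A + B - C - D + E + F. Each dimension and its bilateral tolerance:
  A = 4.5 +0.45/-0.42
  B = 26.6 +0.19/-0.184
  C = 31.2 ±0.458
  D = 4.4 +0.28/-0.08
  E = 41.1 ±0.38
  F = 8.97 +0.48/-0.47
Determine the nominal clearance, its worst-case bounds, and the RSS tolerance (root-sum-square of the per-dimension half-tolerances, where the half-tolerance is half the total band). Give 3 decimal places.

Stack each dimension's contribution:
  +A: nom +4.500 → Σnom=4.500; wc +0.450/-0.420 → slack +0.450/-0.420; half-tol=0.435, Σhalf²=0.189225
  +B: nom +26.600 → Σnom=31.100; wc +0.190/-0.184 → slack +0.640/-0.604; half-tol=0.187, Σhalf²=0.224194
  -C: nom -31.200 → Σnom=-0.100; wc +0.458/-0.458 → slack +1.098/-1.062; half-tol=0.458, Σhalf²=0.433958
  -D: nom -4.400 → Σnom=-4.500; wc +0.080/-0.280 → slack +1.178/-1.342; half-tol=0.180, Σhalf²=0.466358
  +E: nom +41.100 → Σnom=36.600; wc +0.380/-0.380 → slack +1.558/-1.722; half-tol=0.380, Σhalf²=0.610758
  +F: nom +8.970 → Σnom=45.570; wc +0.480/-0.470 → slack +2.038/-2.192; half-tol=0.475, Σhalf²=0.836383
Nominal = 45.570. Worst-case = [45.570 - 2.192, 45.570 + 2.038] = [43.378, 47.608]. RSS = √0.836383 = 0.915.

nominal=45.570 wc=[43.378,47.608] rss=0.915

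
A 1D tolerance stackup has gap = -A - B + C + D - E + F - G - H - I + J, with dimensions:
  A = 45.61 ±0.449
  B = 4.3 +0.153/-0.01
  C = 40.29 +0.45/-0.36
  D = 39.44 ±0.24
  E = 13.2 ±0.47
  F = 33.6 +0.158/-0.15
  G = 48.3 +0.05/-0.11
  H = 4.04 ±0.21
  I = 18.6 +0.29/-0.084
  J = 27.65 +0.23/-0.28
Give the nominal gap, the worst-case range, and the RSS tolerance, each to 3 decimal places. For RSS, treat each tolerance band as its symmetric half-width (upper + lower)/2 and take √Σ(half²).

Stack each dimension's contribution:
  -A: nom -45.610 → Σnom=-45.610; wc +0.449/-0.449 → slack +0.449/-0.449; half-tol=0.449, Σhalf²=0.201601
  -B: nom -4.300 → Σnom=-49.910; wc +0.010/-0.153 → slack +0.459/-0.602; half-tol=0.082, Σhalf²=0.208243
  +C: nom +40.290 → Σnom=-9.620; wc +0.450/-0.360 → slack +0.909/-0.962; half-tol=0.405, Σhalf²=0.372268
  +D: nom +39.440 → Σnom=29.820; wc +0.240/-0.240 → slack +1.149/-1.202; half-tol=0.240, Σhalf²=0.429868
  -E: nom -13.200 → Σnom=16.620; wc +0.470/-0.470 → slack +1.619/-1.672; half-tol=0.470, Σhalf²=0.650768
  +F: nom +33.600 → Σnom=50.220; wc +0.158/-0.150 → slack +1.777/-1.822; half-tol=0.154, Σhalf²=0.674484
  -G: nom -48.300 → Σnom=1.920; wc +0.110/-0.050 → slack +1.887/-1.872; half-tol=0.080, Σhalf²=0.680884
  -H: nom -4.040 → Σnom=-2.120; wc +0.210/-0.210 → slack +2.097/-2.082; half-tol=0.210, Σhalf²=0.724984
  -I: nom -18.600 → Σnom=-20.720; wc +0.084/-0.290 → slack +2.181/-2.372; half-tol=0.187, Σhalf²=0.759953
  +J: nom +27.650 → Σnom=6.930; wc +0.230/-0.280 → slack +2.411/-2.652; half-tol=0.255, Σhalf²=0.824978
Nominal = 6.930. Worst-case = [6.930 - 2.652, 6.930 + 2.411] = [4.278, 9.341]. RSS = √0.824978 = 0.908.

nominal=6.930 wc=[4.278,9.341] rss=0.908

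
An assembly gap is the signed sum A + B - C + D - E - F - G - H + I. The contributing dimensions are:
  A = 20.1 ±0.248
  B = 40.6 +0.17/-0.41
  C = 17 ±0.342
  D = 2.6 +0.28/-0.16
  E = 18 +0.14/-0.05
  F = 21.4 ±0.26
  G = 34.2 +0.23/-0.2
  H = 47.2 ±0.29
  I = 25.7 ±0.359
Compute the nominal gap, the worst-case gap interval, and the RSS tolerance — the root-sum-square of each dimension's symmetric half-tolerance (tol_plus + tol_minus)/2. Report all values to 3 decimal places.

Stack each dimension's contribution:
  +A: nom +20.100 → Σnom=20.100; wc +0.248/-0.248 → slack +0.248/-0.248; half-tol=0.248, Σhalf²=0.061504
  +B: nom +40.600 → Σnom=60.700; wc +0.170/-0.410 → slack +0.418/-0.658; half-tol=0.290, Σhalf²=0.145604
  -C: nom -17.000 → Σnom=43.700; wc +0.342/-0.342 → slack +0.760/-1.000; half-tol=0.342, Σhalf²=0.262568
  +D: nom +2.600 → Σnom=46.300; wc +0.280/-0.160 → slack +1.040/-1.160; half-tol=0.220, Σhalf²=0.310968
  -E: nom -18.000 → Σnom=28.300; wc +0.050/-0.140 → slack +1.090/-1.300; half-tol=0.095, Σhalf²=0.319993
  -F: nom -21.400 → Σnom=6.900; wc +0.260/-0.260 → slack +1.350/-1.560; half-tol=0.260, Σhalf²=0.387593
  -G: nom -34.200 → Σnom=-27.300; wc +0.200/-0.230 → slack +1.550/-1.790; half-tol=0.215, Σhalf²=0.433818
  -H: nom -47.200 → Σnom=-74.500; wc +0.290/-0.290 → slack +1.840/-2.080; half-tol=0.290, Σhalf²=0.517918
  +I: nom +25.700 → Σnom=-48.800; wc +0.359/-0.359 → slack +2.199/-2.439; half-tol=0.359, Σhalf²=0.646799
Nominal = -48.800. Worst-case = [-48.800 - 2.439, -48.800 + 2.199] = [-51.239, -46.601]. RSS = √0.646799 = 0.804.

nominal=-48.800 wc=[-51.239,-46.601] rss=0.804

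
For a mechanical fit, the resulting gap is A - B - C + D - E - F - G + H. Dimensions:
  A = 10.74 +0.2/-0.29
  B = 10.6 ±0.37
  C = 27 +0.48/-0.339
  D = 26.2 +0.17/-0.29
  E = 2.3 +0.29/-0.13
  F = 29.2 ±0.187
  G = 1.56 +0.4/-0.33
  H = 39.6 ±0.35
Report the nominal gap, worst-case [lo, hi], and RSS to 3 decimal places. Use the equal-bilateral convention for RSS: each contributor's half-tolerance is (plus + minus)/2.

Stack each dimension's contribution:
  +A: nom +10.740 → Σnom=10.740; wc +0.200/-0.290 → slack +0.200/-0.290; half-tol=0.245, Σhalf²=0.060025
  -B: nom -10.600 → Σnom=0.140; wc +0.370/-0.370 → slack +0.570/-0.660; half-tol=0.370, Σhalf²=0.196925
  -C: nom -27.000 → Σnom=-26.860; wc +0.339/-0.480 → slack +0.909/-1.140; half-tol=0.409, Σhalf²=0.364615
  +D: nom +26.200 → Σnom=-0.660; wc +0.170/-0.290 → slack +1.079/-1.430; half-tol=0.230, Σhalf²=0.417515
  -E: nom -2.300 → Σnom=-2.960; wc +0.130/-0.290 → slack +1.209/-1.720; half-tol=0.210, Σhalf²=0.461615
  -F: nom -29.200 → Σnom=-32.160; wc +0.187/-0.187 → slack +1.396/-1.907; half-tol=0.187, Σhalf²=0.496584
  -G: nom -1.560 → Σnom=-33.720; wc +0.330/-0.400 → slack +1.726/-2.307; half-tol=0.365, Σhalf²=0.629809
  +H: nom +39.600 → Σnom=5.880; wc +0.350/-0.350 → slack +2.076/-2.657; half-tol=0.350, Σhalf²=0.752309
Nominal = 5.880. Worst-case = [5.880 - 2.657, 5.880 + 2.076] = [3.223, 7.956]. RSS = √0.752309 = 0.867.

nominal=5.880 wc=[3.223,7.956] rss=0.867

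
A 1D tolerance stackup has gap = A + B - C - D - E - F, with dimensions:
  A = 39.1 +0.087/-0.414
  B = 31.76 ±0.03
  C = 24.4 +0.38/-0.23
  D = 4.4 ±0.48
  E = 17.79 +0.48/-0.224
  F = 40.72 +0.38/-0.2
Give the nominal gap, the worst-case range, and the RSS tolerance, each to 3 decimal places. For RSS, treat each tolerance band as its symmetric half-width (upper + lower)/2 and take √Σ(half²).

nominal=-16.450 wc=[-18.614,-15.199] rss=0.771

Stack each dimension's contribution:
  +A: nom +39.100 → Σnom=39.100; wc +0.087/-0.414 → slack +0.087/-0.414; half-tol=0.251, Σhalf²=0.062750
  +B: nom +31.760 → Σnom=70.860; wc +0.030/-0.030 → slack +0.117/-0.444; half-tol=0.030, Σhalf²=0.063650
  -C: nom -24.400 → Σnom=46.460; wc +0.230/-0.380 → slack +0.347/-0.824; half-tol=0.305, Σhalf²=0.156675
  -D: nom -4.400 → Σnom=42.060; wc +0.480/-0.480 → slack +0.827/-1.304; half-tol=0.480, Σhalf²=0.387075
  -E: nom -17.790 → Σnom=24.270; wc +0.224/-0.480 → slack +1.051/-1.784; half-tol=0.352, Σhalf²=0.510979
  -F: nom -40.720 → Σnom=-16.450; wc +0.200/-0.380 → slack +1.251/-2.164; half-tol=0.290, Σhalf²=0.595079
Nominal = -16.450. Worst-case = [-16.450 - 2.164, -16.450 + 1.251] = [-18.614, -15.199]. RSS = √0.595079 = 0.771.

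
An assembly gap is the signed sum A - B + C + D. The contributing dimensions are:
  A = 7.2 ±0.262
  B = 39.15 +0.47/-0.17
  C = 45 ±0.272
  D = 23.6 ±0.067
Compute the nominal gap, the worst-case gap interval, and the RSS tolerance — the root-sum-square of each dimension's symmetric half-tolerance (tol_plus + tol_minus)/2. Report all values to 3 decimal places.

nominal=36.650 wc=[35.579,37.421] rss=0.500

Stack each dimension's contribution:
  +A: nom +7.200 → Σnom=7.200; wc +0.262/-0.262 → slack +0.262/-0.262; half-tol=0.262, Σhalf²=0.068644
  -B: nom -39.150 → Σnom=-31.950; wc +0.170/-0.470 → slack +0.432/-0.732; half-tol=0.320, Σhalf²=0.171044
  +C: nom +45.000 → Σnom=13.050; wc +0.272/-0.272 → slack +0.704/-1.004; half-tol=0.272, Σhalf²=0.245028
  +D: nom +23.600 → Σnom=36.650; wc +0.067/-0.067 → slack +0.771/-1.071; half-tol=0.067, Σhalf²=0.249517
Nominal = 36.650. Worst-case = [36.650 - 1.071, 36.650 + 0.771] = [35.579, 37.421]. RSS = √0.249517 = 0.500.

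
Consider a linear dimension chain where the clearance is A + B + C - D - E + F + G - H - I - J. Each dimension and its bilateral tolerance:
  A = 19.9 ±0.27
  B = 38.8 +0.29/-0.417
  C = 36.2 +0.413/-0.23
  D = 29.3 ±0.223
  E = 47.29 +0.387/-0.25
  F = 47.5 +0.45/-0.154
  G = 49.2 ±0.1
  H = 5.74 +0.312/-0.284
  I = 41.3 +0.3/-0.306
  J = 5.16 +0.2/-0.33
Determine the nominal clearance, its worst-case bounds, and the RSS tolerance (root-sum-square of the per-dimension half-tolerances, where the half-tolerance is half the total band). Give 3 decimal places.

Stack each dimension's contribution:
  +A: nom +19.900 → Σnom=19.900; wc +0.270/-0.270 → slack +0.270/-0.270; half-tol=0.270, Σhalf²=0.072900
  +B: nom +38.800 → Σnom=58.700; wc +0.290/-0.417 → slack +0.560/-0.687; half-tol=0.353, Σhalf²=0.197862
  +C: nom +36.200 → Σnom=94.900; wc +0.413/-0.230 → slack +0.973/-0.917; half-tol=0.322, Σhalf²=0.301225
  -D: nom -29.300 → Σnom=65.600; wc +0.223/-0.223 → slack +1.196/-1.140; half-tol=0.223, Σhalf²=0.350954
  -E: nom -47.290 → Σnom=18.310; wc +0.250/-0.387 → slack +1.446/-1.527; half-tol=0.319, Σhalf²=0.452396
  +F: nom +47.500 → Σnom=65.810; wc +0.450/-0.154 → slack +1.896/-1.681; half-tol=0.302, Σhalf²=0.543600
  +G: nom +49.200 → Σnom=115.010; wc +0.100/-0.100 → slack +1.996/-1.781; half-tol=0.100, Σhalf²=0.553600
  -H: nom -5.740 → Σnom=109.270; wc +0.284/-0.312 → slack +2.280/-2.093; half-tol=0.298, Σhalf²=0.642404
  -I: nom -41.300 → Σnom=67.970; wc +0.306/-0.300 → slack +2.586/-2.393; half-tol=0.303, Σhalf²=0.734213
  -J: nom -5.160 → Σnom=62.810; wc +0.330/-0.200 → slack +2.916/-2.593; half-tol=0.265, Σhalf²=0.804438
Nominal = 62.810. Worst-case = [62.810 - 2.593, 62.810 + 2.916] = [60.217, 65.726]. RSS = √0.804438 = 0.897.

nominal=62.810 wc=[60.217,65.726] rss=0.897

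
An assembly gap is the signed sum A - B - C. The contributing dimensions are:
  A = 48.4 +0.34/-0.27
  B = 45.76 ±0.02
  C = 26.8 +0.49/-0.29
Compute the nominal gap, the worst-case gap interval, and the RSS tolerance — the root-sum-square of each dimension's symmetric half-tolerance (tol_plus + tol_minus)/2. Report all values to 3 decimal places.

Stack each dimension's contribution:
  +A: nom +48.400 → Σnom=48.400; wc +0.340/-0.270 → slack +0.340/-0.270; half-tol=0.305, Σhalf²=0.093025
  -B: nom -45.760 → Σnom=2.640; wc +0.020/-0.020 → slack +0.360/-0.290; half-tol=0.020, Σhalf²=0.093425
  -C: nom -26.800 → Σnom=-24.160; wc +0.290/-0.490 → slack +0.650/-0.780; half-tol=0.390, Σhalf²=0.245525
Nominal = -24.160. Worst-case = [-24.160 - 0.780, -24.160 + 0.650] = [-24.940, -23.510]. RSS = √0.245525 = 0.496.

nominal=-24.160 wc=[-24.940,-23.510] rss=0.496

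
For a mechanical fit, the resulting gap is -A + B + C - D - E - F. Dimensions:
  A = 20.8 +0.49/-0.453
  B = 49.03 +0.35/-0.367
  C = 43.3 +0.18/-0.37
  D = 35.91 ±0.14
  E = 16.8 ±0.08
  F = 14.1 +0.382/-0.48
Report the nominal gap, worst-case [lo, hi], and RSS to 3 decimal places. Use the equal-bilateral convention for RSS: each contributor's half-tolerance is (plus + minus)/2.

Stack each dimension's contribution:
  -A: nom -20.800 → Σnom=-20.800; wc +0.453/-0.490 → slack +0.453/-0.490; half-tol=0.472, Σhalf²=0.222312
  +B: nom +49.030 → Σnom=28.230; wc +0.350/-0.367 → slack +0.803/-0.857; half-tol=0.358, Σhalf²=0.350834
  +C: nom +43.300 → Σnom=71.530; wc +0.180/-0.370 → slack +0.983/-1.227; half-tol=0.275, Σhalf²=0.426459
  -D: nom -35.910 → Σnom=35.620; wc +0.140/-0.140 → slack +1.123/-1.367; half-tol=0.140, Σhalf²=0.446059
  -E: nom -16.800 → Σnom=18.820; wc +0.080/-0.080 → slack +1.203/-1.447; half-tol=0.080, Σhalf²=0.452460
  -F: nom -14.100 → Σnom=4.720; wc +0.480/-0.382 → slack +1.683/-1.829; half-tol=0.431, Σhalf²=0.638220
Nominal = 4.720. Worst-case = [4.720 - 1.829, 4.720 + 1.683] = [2.891, 6.403]. RSS = √0.638220 = 0.799.

nominal=4.720 wc=[2.891,6.403] rss=0.799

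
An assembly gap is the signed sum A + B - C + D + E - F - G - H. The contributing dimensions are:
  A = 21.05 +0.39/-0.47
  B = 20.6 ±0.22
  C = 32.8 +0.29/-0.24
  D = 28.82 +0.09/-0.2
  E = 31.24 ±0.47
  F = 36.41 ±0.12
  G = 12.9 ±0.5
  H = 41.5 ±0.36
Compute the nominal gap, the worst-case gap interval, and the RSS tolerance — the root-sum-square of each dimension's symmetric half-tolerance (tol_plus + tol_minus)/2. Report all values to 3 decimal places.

nominal=-21.900 wc=[-24.530,-19.510] rss=0.969

Stack each dimension's contribution:
  +A: nom +21.050 → Σnom=21.050; wc +0.390/-0.470 → slack +0.390/-0.470; half-tol=0.430, Σhalf²=0.184900
  +B: nom +20.600 → Σnom=41.650; wc +0.220/-0.220 → slack +0.610/-0.690; half-tol=0.220, Σhalf²=0.233300
  -C: nom -32.800 → Σnom=8.850; wc +0.240/-0.290 → slack +0.850/-0.980; half-tol=0.265, Σhalf²=0.303525
  +D: nom +28.820 → Σnom=37.670; wc +0.090/-0.200 → slack +0.940/-1.180; half-tol=0.145, Σhalf²=0.324550
  +E: nom +31.240 → Σnom=68.910; wc +0.470/-0.470 → slack +1.410/-1.650; half-tol=0.470, Σhalf²=0.545450
  -F: nom -36.410 → Σnom=32.500; wc +0.120/-0.120 → slack +1.530/-1.770; half-tol=0.120, Σhalf²=0.559850
  -G: nom -12.900 → Σnom=19.600; wc +0.500/-0.500 → slack +2.030/-2.270; half-tol=0.500, Σhalf²=0.809850
  -H: nom -41.500 → Σnom=-21.900; wc +0.360/-0.360 → slack +2.390/-2.630; half-tol=0.360, Σhalf²=0.939450
Nominal = -21.900. Worst-case = [-21.900 - 2.630, -21.900 + 2.390] = [-24.530, -19.510]. RSS = √0.939450 = 0.969.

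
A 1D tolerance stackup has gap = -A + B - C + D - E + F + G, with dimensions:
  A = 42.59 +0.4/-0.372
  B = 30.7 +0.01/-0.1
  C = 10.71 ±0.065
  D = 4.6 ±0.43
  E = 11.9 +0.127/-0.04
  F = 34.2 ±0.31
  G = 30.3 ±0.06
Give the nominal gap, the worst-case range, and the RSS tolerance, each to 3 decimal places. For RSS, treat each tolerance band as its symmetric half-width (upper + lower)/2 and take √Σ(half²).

Stack each dimension's contribution:
  -A: nom -42.590 → Σnom=-42.590; wc +0.372/-0.400 → slack +0.372/-0.400; half-tol=0.386, Σhalf²=0.148996
  +B: nom +30.700 → Σnom=-11.890; wc +0.010/-0.100 → slack +0.382/-0.500; half-tol=0.055, Σhalf²=0.152021
  -C: nom -10.710 → Σnom=-22.600; wc +0.065/-0.065 → slack +0.447/-0.565; half-tol=0.065, Σhalf²=0.156246
  +D: nom +4.600 → Σnom=-18.000; wc +0.430/-0.430 → slack +0.877/-0.995; half-tol=0.430, Σhalf²=0.341146
  -E: nom -11.900 → Σnom=-29.900; wc +0.040/-0.127 → slack +0.917/-1.122; half-tol=0.084, Σhalf²=0.348118
  +F: nom +34.200 → Σnom=4.300; wc +0.310/-0.310 → slack +1.227/-1.432; half-tol=0.310, Σhalf²=0.444218
  +G: nom +30.300 → Σnom=34.600; wc +0.060/-0.060 → slack +1.287/-1.492; half-tol=0.060, Σhalf²=0.447818
Nominal = 34.600. Worst-case = [34.600 - 1.492, 34.600 + 1.287] = [33.108, 35.887]. RSS = √0.447818 = 0.669.

nominal=34.600 wc=[33.108,35.887] rss=0.669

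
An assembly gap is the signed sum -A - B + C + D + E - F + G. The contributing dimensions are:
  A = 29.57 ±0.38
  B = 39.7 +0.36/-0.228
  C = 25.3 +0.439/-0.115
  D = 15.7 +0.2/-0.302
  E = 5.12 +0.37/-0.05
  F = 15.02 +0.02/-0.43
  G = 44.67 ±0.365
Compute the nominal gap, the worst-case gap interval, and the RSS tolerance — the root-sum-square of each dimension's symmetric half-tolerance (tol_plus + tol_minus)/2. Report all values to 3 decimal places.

Stack each dimension's contribution:
  -A: nom -29.570 → Σnom=-29.570; wc +0.380/-0.380 → slack +0.380/-0.380; half-tol=0.380, Σhalf²=0.144400
  -B: nom -39.700 → Σnom=-69.270; wc +0.228/-0.360 → slack +0.608/-0.740; half-tol=0.294, Σhalf²=0.230836
  +C: nom +25.300 → Σnom=-43.970; wc +0.439/-0.115 → slack +1.047/-0.855; half-tol=0.277, Σhalf²=0.307565
  +D: nom +15.700 → Σnom=-28.270; wc +0.200/-0.302 → slack +1.247/-1.157; half-tol=0.251, Σhalf²=0.370566
  +E: nom +5.120 → Σnom=-23.150; wc +0.370/-0.050 → slack +1.617/-1.207; half-tol=0.210, Σhalf²=0.414666
  -F: nom -15.020 → Σnom=-38.170; wc +0.430/-0.020 → slack +2.047/-1.227; half-tol=0.225, Σhalf²=0.465291
  +G: nom +44.670 → Σnom=6.500; wc +0.365/-0.365 → slack +2.412/-1.592; half-tol=0.365, Σhalf²=0.598516
Nominal = 6.500. Worst-case = [6.500 - 1.592, 6.500 + 2.412] = [4.908, 8.912]. RSS = √0.598516 = 0.774.

nominal=6.500 wc=[4.908,8.912] rss=0.774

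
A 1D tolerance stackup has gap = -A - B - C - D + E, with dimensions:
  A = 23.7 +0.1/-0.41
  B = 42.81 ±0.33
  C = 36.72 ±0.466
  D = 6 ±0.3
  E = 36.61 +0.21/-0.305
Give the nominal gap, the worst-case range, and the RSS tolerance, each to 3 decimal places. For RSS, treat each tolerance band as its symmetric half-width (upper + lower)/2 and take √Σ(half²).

nominal=-72.620 wc=[-74.121,-70.904] rss=0.740

Stack each dimension's contribution:
  -A: nom -23.700 → Σnom=-23.700; wc +0.410/-0.100 → slack +0.410/-0.100; half-tol=0.255, Σhalf²=0.065025
  -B: nom -42.810 → Σnom=-66.510; wc +0.330/-0.330 → slack +0.740/-0.430; half-tol=0.330, Σhalf²=0.173925
  -C: nom -36.720 → Σnom=-103.230; wc +0.466/-0.466 → slack +1.206/-0.896; half-tol=0.466, Σhalf²=0.391081
  -D: nom -6.000 → Σnom=-109.230; wc +0.300/-0.300 → slack +1.506/-1.196; half-tol=0.300, Σhalf²=0.481081
  +E: nom +36.610 → Σnom=-72.620; wc +0.210/-0.305 → slack +1.716/-1.501; half-tol=0.258, Σhalf²=0.547387
Nominal = -72.620. Worst-case = [-72.620 - 1.501, -72.620 + 1.716] = [-74.121, -70.904]. RSS = √0.547387 = 0.740.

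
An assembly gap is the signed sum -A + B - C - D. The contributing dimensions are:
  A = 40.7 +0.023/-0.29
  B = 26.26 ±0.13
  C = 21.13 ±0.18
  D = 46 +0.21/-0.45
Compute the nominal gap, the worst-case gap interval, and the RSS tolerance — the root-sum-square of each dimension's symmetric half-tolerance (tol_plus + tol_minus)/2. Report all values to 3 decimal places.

Stack each dimension's contribution:
  -A: nom -40.700 → Σnom=-40.700; wc +0.290/-0.023 → slack +0.290/-0.023; half-tol=0.157, Σhalf²=0.024492
  +B: nom +26.260 → Σnom=-14.440; wc +0.130/-0.130 → slack +0.420/-0.153; half-tol=0.130, Σhalf²=0.041392
  -C: nom -21.130 → Σnom=-35.570; wc +0.180/-0.180 → slack +0.600/-0.333; half-tol=0.180, Σhalf²=0.073792
  -D: nom -46.000 → Σnom=-81.570; wc +0.450/-0.210 → slack +1.050/-0.543; half-tol=0.330, Σhalf²=0.182692
Nominal = -81.570. Worst-case = [-81.570 - 0.543, -81.570 + 1.050] = [-82.113, -80.520]. RSS = √0.182692 = 0.427.

nominal=-81.570 wc=[-82.113,-80.520] rss=0.427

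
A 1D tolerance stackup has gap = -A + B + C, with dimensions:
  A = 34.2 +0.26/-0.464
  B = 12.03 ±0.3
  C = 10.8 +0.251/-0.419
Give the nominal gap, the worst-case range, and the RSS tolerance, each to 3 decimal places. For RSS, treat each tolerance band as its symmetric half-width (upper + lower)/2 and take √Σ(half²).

Stack each dimension's contribution:
  -A: nom -34.200 → Σnom=-34.200; wc +0.464/-0.260 → slack +0.464/-0.260; half-tol=0.362, Σhalf²=0.131044
  +B: nom +12.030 → Σnom=-22.170; wc +0.300/-0.300 → slack +0.764/-0.560; half-tol=0.300, Σhalf²=0.221044
  +C: nom +10.800 → Σnom=-11.370; wc +0.251/-0.419 → slack +1.015/-0.979; half-tol=0.335, Σhalf²=0.333269
Nominal = -11.370. Worst-case = [-11.370 - 0.979, -11.370 + 1.015] = [-12.349, -10.355]. RSS = √0.333269 = 0.577.

nominal=-11.370 wc=[-12.349,-10.355] rss=0.577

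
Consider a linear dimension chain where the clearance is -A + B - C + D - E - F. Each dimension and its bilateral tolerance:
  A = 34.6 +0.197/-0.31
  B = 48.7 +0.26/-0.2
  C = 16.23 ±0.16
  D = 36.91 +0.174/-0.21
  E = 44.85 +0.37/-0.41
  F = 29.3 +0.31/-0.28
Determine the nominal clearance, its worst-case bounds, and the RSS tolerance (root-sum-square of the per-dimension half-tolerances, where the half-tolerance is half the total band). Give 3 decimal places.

nominal=-39.370 wc=[-40.817,-37.776] rss=0.647

Stack each dimension's contribution:
  -A: nom -34.600 → Σnom=-34.600; wc +0.310/-0.197 → slack +0.310/-0.197; half-tol=0.254, Σhalf²=0.064262
  +B: nom +48.700 → Σnom=14.100; wc +0.260/-0.200 → slack +0.570/-0.397; half-tol=0.230, Σhalf²=0.117162
  -C: nom -16.230 → Σnom=-2.130; wc +0.160/-0.160 → slack +0.730/-0.557; half-tol=0.160, Σhalf²=0.142762
  +D: nom +36.910 → Σnom=34.780; wc +0.174/-0.210 → slack +0.904/-0.767; half-tol=0.192, Σhalf²=0.179626
  -E: nom -44.850 → Σnom=-10.070; wc +0.410/-0.370 → slack +1.314/-1.137; half-tol=0.390, Σhalf²=0.331726
  -F: nom -29.300 → Σnom=-39.370; wc +0.280/-0.310 → slack +1.594/-1.447; half-tol=0.295, Σhalf²=0.418751
Nominal = -39.370. Worst-case = [-39.370 - 1.447, -39.370 + 1.594] = [-40.817, -37.776]. RSS = √0.418751 = 0.647.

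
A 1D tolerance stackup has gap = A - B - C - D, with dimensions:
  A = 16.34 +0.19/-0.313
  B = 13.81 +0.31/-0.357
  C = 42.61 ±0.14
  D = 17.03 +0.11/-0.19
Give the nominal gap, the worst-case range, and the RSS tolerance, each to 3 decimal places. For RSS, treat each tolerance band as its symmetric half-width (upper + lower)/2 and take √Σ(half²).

nominal=-57.110 wc=[-57.983,-56.233] rss=0.465

Stack each dimension's contribution:
  +A: nom +16.340 → Σnom=16.340; wc +0.190/-0.313 → slack +0.190/-0.313; half-tol=0.252, Σhalf²=0.063252
  -B: nom -13.810 → Σnom=2.530; wc +0.357/-0.310 → slack +0.547/-0.623; half-tol=0.334, Σhalf²=0.174475
  -C: nom -42.610 → Σnom=-40.080; wc +0.140/-0.140 → slack +0.687/-0.763; half-tol=0.140, Σhalf²=0.194075
  -D: nom -17.030 → Σnom=-57.110; wc +0.190/-0.110 → slack +0.877/-0.873; half-tol=0.150, Σhalf²=0.216575
Nominal = -57.110. Worst-case = [-57.110 - 0.873, -57.110 + 0.877] = [-57.983, -56.233]. RSS = √0.216575 = 0.465.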